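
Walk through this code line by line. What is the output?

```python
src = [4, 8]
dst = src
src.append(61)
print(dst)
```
[4, 8, 61]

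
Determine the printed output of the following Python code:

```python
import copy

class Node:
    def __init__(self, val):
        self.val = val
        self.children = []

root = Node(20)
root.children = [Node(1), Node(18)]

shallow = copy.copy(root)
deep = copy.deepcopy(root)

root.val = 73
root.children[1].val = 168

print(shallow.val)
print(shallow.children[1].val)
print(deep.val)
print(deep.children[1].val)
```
20
168
20
18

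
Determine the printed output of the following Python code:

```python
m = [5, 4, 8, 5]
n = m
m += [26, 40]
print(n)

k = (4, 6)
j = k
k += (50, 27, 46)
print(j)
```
[5, 4, 8, 5, 26, 40]
(4, 6)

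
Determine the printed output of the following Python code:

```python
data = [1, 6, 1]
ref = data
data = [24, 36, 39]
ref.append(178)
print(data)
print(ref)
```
[24, 36, 39]
[1, 6, 1, 178]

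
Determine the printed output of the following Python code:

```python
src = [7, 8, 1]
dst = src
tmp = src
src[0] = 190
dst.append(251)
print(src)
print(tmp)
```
[190, 8, 1, 251]
[190, 8, 1, 251]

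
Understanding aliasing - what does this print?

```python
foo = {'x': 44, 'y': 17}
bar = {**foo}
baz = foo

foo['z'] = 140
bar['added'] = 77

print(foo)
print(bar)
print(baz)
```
{'x': 44, 'y': 17, 'z': 140}
{'x': 44, 'y': 17, 'added': 77}
{'x': 44, 'y': 17, 'z': 140}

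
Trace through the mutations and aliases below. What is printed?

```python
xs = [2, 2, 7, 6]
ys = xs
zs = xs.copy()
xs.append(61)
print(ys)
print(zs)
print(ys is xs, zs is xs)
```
[2, 2, 7, 6, 61]
[2, 2, 7, 6]
True False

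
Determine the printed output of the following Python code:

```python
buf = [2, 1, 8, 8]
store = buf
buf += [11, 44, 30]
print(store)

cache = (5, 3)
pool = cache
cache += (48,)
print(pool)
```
[2, 1, 8, 8, 11, 44, 30]
(5, 3)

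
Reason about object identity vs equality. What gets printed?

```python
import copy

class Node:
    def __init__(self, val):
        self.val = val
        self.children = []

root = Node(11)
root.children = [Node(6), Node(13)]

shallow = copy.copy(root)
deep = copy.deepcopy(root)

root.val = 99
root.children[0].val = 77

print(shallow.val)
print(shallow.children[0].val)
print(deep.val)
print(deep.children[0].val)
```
11
77
11
6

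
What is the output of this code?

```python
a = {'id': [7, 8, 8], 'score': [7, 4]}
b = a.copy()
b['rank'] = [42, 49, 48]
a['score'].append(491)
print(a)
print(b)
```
{'id': [7, 8, 8], 'score': [7, 4, 491]}
{'id': [7, 8, 8], 'score': [7, 4, 491], 'rank': [42, 49, 48]}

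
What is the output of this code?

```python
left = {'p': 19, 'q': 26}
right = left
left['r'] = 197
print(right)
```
{'p': 19, 'q': 26, 'r': 197}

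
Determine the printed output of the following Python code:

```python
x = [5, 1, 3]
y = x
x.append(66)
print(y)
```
[5, 1, 3, 66]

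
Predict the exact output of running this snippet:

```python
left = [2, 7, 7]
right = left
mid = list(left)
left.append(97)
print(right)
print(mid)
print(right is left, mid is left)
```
[2, 7, 7, 97]
[2, 7, 7]
True False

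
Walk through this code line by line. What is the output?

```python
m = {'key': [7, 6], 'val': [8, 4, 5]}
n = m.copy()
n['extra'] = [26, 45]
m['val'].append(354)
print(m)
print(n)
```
{'key': [7, 6], 'val': [8, 4, 5, 354]}
{'key': [7, 6], 'val': [8, 4, 5, 354], 'extra': [26, 45]}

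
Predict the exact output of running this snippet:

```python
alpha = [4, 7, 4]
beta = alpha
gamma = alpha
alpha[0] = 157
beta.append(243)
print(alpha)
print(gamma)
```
[157, 7, 4, 243]
[157, 7, 4, 243]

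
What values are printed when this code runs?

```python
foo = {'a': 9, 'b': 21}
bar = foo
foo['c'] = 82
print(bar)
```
{'a': 9, 'b': 21, 'c': 82}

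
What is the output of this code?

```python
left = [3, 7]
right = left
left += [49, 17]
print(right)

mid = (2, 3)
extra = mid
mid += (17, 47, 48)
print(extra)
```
[3, 7, 49, 17]
(2, 3)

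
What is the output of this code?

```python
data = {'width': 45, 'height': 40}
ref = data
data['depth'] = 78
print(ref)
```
{'width': 45, 'height': 40, 'depth': 78}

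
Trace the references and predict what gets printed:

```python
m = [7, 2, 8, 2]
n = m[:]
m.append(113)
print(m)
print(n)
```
[7, 2, 8, 2, 113]
[7, 2, 8, 2]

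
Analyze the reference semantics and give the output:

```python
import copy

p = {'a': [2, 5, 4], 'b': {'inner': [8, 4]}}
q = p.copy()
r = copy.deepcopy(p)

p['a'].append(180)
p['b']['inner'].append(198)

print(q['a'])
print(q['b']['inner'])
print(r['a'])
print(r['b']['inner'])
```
[2, 5, 4, 180]
[8, 4, 198]
[2, 5, 4]
[8, 4]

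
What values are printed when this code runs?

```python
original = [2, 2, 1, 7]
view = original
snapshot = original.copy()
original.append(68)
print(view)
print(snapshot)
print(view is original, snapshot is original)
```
[2, 2, 1, 7, 68]
[2, 2, 1, 7]
True False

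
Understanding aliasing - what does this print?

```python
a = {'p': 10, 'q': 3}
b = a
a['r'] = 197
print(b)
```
{'p': 10, 'q': 3, 'r': 197}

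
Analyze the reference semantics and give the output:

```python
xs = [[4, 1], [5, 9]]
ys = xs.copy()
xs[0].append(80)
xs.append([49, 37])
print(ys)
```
[[4, 1, 80], [5, 9]]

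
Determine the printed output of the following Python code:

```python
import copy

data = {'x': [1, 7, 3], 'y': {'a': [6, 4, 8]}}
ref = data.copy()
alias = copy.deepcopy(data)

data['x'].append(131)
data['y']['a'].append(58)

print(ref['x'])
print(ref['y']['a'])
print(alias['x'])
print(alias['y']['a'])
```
[1, 7, 3, 131]
[6, 4, 8, 58]
[1, 7, 3]
[6, 4, 8]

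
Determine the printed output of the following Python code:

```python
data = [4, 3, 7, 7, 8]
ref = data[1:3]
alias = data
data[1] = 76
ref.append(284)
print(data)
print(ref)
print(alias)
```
[4, 76, 7, 7, 8]
[3, 7, 284]
[4, 76, 7, 7, 8]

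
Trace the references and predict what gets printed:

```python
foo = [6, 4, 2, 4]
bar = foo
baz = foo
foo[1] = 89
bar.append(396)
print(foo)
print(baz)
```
[6, 89, 2, 4, 396]
[6, 89, 2, 4, 396]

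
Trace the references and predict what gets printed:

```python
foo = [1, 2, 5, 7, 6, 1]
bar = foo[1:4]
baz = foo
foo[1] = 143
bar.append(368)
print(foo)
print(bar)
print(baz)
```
[1, 143, 5, 7, 6, 1]
[2, 5, 7, 368]
[1, 143, 5, 7, 6, 1]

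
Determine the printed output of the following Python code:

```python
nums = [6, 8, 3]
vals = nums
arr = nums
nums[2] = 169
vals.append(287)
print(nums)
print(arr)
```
[6, 8, 169, 287]
[6, 8, 169, 287]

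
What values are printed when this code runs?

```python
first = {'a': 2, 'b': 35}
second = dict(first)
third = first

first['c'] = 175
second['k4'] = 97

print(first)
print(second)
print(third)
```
{'a': 2, 'b': 35, 'c': 175}
{'a': 2, 'b': 35, 'k4': 97}
{'a': 2, 'b': 35, 'c': 175}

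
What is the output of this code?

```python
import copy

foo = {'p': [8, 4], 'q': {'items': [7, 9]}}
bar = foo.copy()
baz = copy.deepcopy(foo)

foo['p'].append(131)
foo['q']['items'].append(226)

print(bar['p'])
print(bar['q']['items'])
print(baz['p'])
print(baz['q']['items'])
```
[8, 4, 131]
[7, 9, 226]
[8, 4]
[7, 9]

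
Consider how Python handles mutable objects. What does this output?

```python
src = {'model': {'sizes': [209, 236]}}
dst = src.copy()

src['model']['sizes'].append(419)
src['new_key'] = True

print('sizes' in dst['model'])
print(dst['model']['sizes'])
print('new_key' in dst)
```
True
[209, 236, 419]
False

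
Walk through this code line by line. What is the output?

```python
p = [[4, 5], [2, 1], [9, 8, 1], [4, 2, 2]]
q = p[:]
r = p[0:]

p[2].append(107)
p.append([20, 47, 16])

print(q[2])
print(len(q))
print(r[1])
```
[9, 8, 1, 107]
4
[2, 1]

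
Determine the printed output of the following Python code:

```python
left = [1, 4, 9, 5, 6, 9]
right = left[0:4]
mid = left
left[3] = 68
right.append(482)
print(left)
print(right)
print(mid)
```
[1, 4, 9, 68, 6, 9]
[1, 4, 9, 5, 482]
[1, 4, 9, 68, 6, 9]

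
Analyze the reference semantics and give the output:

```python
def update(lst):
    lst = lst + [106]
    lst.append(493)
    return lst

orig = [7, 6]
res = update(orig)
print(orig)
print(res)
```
[7, 6]
[7, 6, 106, 493]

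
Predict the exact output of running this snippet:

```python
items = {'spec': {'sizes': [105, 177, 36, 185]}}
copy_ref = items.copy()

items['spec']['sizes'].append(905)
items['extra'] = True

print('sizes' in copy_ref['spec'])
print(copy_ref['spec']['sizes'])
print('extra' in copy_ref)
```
True
[105, 177, 36, 185, 905]
False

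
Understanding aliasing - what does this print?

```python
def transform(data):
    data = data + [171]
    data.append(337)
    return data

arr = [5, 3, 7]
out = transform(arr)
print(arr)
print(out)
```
[5, 3, 7]
[5, 3, 7, 171, 337]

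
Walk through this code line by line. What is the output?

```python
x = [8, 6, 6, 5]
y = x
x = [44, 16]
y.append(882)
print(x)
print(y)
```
[44, 16]
[8, 6, 6, 5, 882]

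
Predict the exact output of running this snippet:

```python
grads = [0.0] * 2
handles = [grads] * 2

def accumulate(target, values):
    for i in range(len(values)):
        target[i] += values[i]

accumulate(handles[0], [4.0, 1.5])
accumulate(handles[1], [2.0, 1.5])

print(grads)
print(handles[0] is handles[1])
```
[6.0, 3.0]
True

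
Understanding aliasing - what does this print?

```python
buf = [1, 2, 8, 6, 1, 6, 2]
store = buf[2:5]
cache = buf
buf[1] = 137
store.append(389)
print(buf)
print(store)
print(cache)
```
[1, 137, 8, 6, 1, 6, 2]
[8, 6, 1, 389]
[1, 137, 8, 6, 1, 6, 2]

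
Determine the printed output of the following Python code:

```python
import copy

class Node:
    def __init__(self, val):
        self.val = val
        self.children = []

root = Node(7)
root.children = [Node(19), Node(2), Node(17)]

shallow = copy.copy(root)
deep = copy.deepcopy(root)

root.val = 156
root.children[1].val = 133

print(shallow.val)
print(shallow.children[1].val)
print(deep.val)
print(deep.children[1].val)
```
7
133
7
2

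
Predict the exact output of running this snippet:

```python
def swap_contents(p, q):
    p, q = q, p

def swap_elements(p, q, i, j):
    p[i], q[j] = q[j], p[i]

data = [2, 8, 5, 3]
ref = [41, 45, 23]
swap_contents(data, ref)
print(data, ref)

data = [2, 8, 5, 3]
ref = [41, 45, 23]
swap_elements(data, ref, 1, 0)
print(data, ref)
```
[2, 8, 5, 3] [41, 45, 23]
[2, 41, 5, 3] [8, 45, 23]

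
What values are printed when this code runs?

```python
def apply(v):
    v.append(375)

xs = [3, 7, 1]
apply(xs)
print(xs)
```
[3, 7, 1, 375]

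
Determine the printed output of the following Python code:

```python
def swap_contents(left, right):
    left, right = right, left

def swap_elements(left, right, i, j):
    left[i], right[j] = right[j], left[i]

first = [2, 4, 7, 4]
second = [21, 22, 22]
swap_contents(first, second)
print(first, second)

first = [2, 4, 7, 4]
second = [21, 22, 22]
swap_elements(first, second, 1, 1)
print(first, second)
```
[2, 4, 7, 4] [21, 22, 22]
[2, 22, 7, 4] [21, 4, 22]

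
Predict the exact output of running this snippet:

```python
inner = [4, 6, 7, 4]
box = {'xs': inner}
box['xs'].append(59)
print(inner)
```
[4, 6, 7, 4, 59]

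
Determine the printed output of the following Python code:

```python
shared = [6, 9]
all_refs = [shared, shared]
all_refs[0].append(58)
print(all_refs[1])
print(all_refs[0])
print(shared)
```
[6, 9, 58]
[6, 9, 58]
[6, 9, 58]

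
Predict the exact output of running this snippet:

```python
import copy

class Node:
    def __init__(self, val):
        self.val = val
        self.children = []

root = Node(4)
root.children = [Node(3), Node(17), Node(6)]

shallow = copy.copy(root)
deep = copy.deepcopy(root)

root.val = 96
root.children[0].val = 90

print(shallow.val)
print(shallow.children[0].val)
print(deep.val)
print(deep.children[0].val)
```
4
90
4
3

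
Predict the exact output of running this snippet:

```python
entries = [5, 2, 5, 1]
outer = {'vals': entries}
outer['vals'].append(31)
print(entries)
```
[5, 2, 5, 1, 31]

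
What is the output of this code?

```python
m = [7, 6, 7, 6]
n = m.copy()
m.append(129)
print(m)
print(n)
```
[7, 6, 7, 6, 129]
[7, 6, 7, 6]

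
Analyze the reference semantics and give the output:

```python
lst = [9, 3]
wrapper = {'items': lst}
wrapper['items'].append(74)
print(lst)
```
[9, 3, 74]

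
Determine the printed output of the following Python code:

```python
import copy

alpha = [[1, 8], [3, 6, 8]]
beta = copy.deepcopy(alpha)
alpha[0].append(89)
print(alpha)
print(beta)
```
[[1, 8, 89], [3, 6, 8]]
[[1, 8], [3, 6, 8]]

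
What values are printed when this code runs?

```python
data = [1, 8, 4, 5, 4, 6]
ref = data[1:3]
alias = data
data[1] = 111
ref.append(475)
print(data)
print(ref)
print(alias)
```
[1, 111, 4, 5, 4, 6]
[8, 4, 475]
[1, 111, 4, 5, 4, 6]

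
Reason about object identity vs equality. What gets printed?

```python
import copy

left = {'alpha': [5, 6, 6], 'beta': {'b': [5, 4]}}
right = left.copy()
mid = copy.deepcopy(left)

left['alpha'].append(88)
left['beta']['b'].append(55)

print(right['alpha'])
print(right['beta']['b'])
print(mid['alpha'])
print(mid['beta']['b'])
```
[5, 6, 6, 88]
[5, 4, 55]
[5, 6, 6]
[5, 4]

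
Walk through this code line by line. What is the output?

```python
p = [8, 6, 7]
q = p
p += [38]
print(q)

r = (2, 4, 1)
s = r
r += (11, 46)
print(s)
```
[8, 6, 7, 38]
(2, 4, 1)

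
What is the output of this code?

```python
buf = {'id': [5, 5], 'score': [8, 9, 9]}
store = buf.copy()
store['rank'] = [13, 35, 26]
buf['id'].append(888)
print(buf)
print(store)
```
{'id': [5, 5, 888], 'score': [8, 9, 9]}
{'id': [5, 5, 888], 'score': [8, 9, 9], 'rank': [13, 35, 26]}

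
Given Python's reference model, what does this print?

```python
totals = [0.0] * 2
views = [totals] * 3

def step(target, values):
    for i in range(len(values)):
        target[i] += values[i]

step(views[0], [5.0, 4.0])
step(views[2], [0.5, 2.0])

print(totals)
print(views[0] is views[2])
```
[5.5, 6.0]
True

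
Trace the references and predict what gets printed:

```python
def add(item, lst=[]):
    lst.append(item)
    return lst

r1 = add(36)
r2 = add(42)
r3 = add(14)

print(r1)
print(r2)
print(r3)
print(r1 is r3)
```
[36, 42, 14]
[36, 42, 14]
[36, 42, 14]
True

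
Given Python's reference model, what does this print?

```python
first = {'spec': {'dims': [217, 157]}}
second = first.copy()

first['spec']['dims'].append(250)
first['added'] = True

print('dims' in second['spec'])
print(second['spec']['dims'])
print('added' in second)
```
True
[217, 157, 250]
False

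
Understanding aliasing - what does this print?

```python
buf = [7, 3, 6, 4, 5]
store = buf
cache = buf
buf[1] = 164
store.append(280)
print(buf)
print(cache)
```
[7, 164, 6, 4, 5, 280]
[7, 164, 6, 4, 5, 280]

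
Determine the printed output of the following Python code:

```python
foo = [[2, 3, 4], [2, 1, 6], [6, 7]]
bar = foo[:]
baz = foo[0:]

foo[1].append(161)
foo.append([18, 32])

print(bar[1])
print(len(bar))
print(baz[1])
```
[2, 1, 6, 161]
3
[2, 1, 6, 161]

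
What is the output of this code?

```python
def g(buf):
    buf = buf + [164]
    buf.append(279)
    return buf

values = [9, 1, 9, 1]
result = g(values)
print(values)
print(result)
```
[9, 1, 9, 1]
[9, 1, 9, 1, 164, 279]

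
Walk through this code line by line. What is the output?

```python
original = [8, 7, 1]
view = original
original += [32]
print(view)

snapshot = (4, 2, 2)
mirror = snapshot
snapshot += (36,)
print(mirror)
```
[8, 7, 1, 32]
(4, 2, 2)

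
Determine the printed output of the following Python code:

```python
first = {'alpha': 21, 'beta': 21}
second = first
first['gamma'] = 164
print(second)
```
{'alpha': 21, 'beta': 21, 'gamma': 164}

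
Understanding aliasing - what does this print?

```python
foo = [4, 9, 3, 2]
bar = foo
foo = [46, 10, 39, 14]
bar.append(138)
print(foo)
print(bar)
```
[46, 10, 39, 14]
[4, 9, 3, 2, 138]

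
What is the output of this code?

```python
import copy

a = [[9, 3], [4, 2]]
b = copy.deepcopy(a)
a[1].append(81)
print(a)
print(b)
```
[[9, 3], [4, 2, 81]]
[[9, 3], [4, 2]]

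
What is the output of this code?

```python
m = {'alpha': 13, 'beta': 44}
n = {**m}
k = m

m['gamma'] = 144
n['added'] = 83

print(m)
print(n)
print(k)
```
{'alpha': 13, 'beta': 44, 'gamma': 144}
{'alpha': 13, 'beta': 44, 'added': 83}
{'alpha': 13, 'beta': 44, 'gamma': 144}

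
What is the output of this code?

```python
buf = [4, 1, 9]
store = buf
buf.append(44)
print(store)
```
[4, 1, 9, 44]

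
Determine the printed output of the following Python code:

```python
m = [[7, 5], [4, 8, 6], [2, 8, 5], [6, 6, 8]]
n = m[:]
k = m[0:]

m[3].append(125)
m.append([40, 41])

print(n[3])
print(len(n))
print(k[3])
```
[6, 6, 8, 125]
4
[6, 6, 8, 125]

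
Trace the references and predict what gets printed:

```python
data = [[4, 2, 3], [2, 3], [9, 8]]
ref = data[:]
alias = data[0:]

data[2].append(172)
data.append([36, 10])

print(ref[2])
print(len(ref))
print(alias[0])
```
[9, 8, 172]
3
[4, 2, 3]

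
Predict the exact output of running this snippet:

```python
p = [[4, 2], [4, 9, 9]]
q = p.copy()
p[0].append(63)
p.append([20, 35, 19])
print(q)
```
[[4, 2, 63], [4, 9, 9]]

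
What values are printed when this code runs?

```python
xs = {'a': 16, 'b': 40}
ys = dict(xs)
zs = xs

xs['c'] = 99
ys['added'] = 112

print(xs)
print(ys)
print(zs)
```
{'a': 16, 'b': 40, 'c': 99}
{'a': 16, 'b': 40, 'added': 112}
{'a': 16, 'b': 40, 'c': 99}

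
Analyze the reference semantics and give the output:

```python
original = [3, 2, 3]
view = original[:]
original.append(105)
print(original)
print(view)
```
[3, 2, 3, 105]
[3, 2, 3]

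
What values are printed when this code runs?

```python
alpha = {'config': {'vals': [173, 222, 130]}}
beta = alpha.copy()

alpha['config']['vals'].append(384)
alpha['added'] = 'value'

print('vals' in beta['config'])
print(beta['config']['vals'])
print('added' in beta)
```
True
[173, 222, 130, 384]
False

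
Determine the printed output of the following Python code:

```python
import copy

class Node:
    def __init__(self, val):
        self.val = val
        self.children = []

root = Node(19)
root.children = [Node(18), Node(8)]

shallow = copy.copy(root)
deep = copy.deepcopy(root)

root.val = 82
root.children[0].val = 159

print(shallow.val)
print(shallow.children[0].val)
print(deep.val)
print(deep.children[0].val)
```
19
159
19
18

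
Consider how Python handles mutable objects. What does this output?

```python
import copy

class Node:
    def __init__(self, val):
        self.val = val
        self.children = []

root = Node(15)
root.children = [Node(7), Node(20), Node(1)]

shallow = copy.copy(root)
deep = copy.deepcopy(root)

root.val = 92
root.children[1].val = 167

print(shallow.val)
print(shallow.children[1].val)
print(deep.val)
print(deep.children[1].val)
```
15
167
15
20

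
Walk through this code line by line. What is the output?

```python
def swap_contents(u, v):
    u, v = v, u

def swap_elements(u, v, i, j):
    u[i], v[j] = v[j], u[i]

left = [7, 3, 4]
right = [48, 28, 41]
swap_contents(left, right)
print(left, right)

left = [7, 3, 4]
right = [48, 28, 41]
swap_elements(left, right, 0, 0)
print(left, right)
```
[7, 3, 4] [48, 28, 41]
[48, 3, 4] [7, 28, 41]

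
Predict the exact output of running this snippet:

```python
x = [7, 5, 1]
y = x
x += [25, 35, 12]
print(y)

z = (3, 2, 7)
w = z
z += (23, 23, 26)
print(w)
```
[7, 5, 1, 25, 35, 12]
(3, 2, 7)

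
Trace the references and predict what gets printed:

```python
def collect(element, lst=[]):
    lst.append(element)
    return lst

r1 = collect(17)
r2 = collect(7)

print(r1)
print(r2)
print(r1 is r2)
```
[17, 7]
[17, 7]
True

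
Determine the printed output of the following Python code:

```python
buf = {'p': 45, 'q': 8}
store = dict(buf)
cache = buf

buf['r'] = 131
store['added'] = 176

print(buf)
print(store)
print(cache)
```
{'p': 45, 'q': 8, 'r': 131}
{'p': 45, 'q': 8, 'added': 176}
{'p': 45, 'q': 8, 'r': 131}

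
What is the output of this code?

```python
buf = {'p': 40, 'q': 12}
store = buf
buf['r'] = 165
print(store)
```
{'p': 40, 'q': 12, 'r': 165}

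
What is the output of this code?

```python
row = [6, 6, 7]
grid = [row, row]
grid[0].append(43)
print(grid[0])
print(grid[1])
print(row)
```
[6, 6, 7, 43]
[6, 6, 7, 43]
[6, 6, 7, 43]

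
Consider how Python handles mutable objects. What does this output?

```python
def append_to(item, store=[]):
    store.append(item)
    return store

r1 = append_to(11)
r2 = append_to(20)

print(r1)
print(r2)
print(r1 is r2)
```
[11, 20]
[11, 20]
True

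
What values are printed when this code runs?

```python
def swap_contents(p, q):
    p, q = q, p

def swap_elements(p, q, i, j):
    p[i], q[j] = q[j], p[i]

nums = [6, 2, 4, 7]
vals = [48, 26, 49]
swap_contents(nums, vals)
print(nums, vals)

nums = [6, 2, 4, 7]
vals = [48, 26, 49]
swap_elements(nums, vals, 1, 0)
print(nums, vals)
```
[6, 2, 4, 7] [48, 26, 49]
[6, 48, 4, 7] [2, 26, 49]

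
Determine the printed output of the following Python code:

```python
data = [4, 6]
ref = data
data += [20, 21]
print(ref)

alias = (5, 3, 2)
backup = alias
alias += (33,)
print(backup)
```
[4, 6, 20, 21]
(5, 3, 2)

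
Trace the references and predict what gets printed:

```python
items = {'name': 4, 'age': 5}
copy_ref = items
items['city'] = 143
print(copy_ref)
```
{'name': 4, 'age': 5, 'city': 143}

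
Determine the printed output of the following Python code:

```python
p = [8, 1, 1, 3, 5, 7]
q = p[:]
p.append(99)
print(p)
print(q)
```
[8, 1, 1, 3, 5, 7, 99]
[8, 1, 1, 3, 5, 7]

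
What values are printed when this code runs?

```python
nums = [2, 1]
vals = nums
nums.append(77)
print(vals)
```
[2, 1, 77]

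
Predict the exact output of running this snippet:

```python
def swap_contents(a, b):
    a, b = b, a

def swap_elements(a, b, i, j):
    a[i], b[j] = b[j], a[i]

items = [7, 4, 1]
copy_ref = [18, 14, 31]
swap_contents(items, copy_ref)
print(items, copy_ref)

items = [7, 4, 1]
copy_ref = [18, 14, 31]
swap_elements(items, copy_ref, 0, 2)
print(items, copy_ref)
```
[7, 4, 1] [18, 14, 31]
[31, 4, 1] [18, 14, 7]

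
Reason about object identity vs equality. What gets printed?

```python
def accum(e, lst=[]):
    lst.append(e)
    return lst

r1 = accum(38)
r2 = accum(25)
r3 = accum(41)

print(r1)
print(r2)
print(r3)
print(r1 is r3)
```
[38, 25, 41]
[38, 25, 41]
[38, 25, 41]
True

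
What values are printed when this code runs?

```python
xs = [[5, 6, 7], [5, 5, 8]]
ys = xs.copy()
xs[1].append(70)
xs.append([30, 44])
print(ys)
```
[[5, 6, 7], [5, 5, 8, 70]]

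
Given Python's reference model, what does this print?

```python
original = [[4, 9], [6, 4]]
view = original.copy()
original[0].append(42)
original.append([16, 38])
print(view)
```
[[4, 9, 42], [6, 4]]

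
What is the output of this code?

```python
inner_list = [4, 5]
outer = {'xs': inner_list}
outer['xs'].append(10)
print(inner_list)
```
[4, 5, 10]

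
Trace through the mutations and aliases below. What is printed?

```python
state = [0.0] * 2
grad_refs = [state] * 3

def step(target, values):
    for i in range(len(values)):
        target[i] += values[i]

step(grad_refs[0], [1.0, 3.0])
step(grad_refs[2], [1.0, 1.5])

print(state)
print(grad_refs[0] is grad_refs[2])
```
[2.0, 4.5]
True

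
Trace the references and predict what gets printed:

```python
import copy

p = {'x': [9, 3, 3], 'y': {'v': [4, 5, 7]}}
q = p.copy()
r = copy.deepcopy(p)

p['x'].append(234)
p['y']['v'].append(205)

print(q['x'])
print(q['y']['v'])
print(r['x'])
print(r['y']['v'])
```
[9, 3, 3, 234]
[4, 5, 7, 205]
[9, 3, 3]
[4, 5, 7]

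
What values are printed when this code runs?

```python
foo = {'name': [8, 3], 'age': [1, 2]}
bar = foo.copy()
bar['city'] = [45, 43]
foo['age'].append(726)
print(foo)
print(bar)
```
{'name': [8, 3], 'age': [1, 2, 726]}
{'name': [8, 3], 'age': [1, 2, 726], 'city': [45, 43]}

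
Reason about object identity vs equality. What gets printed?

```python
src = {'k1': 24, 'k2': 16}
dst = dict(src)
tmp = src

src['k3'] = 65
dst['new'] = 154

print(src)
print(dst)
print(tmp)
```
{'k1': 24, 'k2': 16, 'k3': 65}
{'k1': 24, 'k2': 16, 'new': 154}
{'k1': 24, 'k2': 16, 'k3': 65}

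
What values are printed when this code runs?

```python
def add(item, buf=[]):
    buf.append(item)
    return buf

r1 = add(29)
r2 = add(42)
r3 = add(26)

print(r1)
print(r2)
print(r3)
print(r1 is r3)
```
[29, 42, 26]
[29, 42, 26]
[29, 42, 26]
True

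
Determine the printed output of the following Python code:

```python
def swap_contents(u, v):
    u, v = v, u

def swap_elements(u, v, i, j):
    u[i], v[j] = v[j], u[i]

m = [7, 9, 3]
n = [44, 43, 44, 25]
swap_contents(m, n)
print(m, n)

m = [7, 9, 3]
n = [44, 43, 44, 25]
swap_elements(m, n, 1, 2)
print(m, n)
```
[7, 9, 3] [44, 43, 44, 25]
[7, 44, 3] [44, 43, 9, 25]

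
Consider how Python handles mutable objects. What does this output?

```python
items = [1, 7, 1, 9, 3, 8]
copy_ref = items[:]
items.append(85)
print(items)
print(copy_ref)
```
[1, 7, 1, 9, 3, 8, 85]
[1, 7, 1, 9, 3, 8]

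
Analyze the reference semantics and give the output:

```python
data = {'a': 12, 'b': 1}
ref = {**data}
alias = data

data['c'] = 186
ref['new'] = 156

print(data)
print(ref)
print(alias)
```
{'a': 12, 'b': 1, 'c': 186}
{'a': 12, 'b': 1, 'new': 156}
{'a': 12, 'b': 1, 'c': 186}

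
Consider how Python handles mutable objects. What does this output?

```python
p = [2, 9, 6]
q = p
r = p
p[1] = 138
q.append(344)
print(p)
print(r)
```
[2, 138, 6, 344]
[2, 138, 6, 344]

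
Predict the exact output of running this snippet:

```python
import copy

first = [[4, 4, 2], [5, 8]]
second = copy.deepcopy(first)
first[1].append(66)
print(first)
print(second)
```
[[4, 4, 2], [5, 8, 66]]
[[4, 4, 2], [5, 8]]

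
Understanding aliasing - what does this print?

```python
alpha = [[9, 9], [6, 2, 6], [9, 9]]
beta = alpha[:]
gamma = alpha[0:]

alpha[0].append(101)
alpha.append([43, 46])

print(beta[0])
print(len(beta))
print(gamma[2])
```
[9, 9, 101]
3
[9, 9]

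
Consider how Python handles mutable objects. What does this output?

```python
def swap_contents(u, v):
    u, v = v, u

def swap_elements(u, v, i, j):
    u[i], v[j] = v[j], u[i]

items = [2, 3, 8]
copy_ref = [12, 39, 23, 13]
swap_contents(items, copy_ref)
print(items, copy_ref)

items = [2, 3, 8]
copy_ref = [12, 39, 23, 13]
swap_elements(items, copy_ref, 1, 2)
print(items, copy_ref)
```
[2, 3, 8] [12, 39, 23, 13]
[2, 23, 8] [12, 39, 3, 13]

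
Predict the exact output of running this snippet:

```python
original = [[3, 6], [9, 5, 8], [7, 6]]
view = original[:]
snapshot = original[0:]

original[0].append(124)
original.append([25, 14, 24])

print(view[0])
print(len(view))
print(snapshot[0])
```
[3, 6, 124]
3
[3, 6, 124]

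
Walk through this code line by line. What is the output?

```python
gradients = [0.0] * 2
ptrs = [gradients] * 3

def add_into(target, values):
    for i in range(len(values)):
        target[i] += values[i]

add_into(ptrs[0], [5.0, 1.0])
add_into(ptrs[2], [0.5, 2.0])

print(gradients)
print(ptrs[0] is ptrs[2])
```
[5.5, 3.0]
True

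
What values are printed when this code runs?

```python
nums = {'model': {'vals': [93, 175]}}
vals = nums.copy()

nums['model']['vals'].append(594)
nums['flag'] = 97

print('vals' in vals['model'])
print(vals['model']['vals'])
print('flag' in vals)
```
True
[93, 175, 594]
False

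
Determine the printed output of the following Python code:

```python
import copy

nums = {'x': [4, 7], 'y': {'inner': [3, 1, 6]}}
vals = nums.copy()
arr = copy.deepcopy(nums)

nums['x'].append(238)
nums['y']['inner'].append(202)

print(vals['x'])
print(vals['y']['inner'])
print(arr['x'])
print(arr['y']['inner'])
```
[4, 7, 238]
[3, 1, 6, 202]
[4, 7]
[3, 1, 6]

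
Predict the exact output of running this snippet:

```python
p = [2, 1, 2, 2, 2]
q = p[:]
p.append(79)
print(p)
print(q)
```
[2, 1, 2, 2, 2, 79]
[2, 1, 2, 2, 2]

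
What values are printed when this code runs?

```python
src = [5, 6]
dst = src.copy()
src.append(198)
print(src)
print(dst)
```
[5, 6, 198]
[5, 6]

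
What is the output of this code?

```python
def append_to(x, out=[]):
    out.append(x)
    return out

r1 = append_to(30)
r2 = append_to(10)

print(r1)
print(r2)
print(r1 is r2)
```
[30, 10]
[30, 10]
True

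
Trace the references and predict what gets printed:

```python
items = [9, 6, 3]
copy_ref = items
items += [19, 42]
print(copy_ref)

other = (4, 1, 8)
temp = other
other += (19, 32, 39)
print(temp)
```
[9, 6, 3, 19, 42]
(4, 1, 8)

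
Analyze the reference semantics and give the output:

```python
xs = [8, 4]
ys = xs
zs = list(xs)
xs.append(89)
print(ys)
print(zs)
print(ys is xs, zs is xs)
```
[8, 4, 89]
[8, 4]
True False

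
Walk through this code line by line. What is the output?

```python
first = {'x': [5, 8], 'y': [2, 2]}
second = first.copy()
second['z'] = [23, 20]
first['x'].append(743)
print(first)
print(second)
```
{'x': [5, 8, 743], 'y': [2, 2]}
{'x': [5, 8, 743], 'y': [2, 2], 'z': [23, 20]}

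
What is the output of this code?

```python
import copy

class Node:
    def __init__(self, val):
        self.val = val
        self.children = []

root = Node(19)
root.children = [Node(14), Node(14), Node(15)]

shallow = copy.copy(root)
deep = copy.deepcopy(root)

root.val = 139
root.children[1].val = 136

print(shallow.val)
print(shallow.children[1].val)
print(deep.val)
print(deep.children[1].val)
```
19
136
19
14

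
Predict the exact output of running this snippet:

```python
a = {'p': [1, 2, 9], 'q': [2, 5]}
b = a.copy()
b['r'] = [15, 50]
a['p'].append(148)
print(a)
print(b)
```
{'p': [1, 2, 9, 148], 'q': [2, 5]}
{'p': [1, 2, 9, 148], 'q': [2, 5], 'r': [15, 50]}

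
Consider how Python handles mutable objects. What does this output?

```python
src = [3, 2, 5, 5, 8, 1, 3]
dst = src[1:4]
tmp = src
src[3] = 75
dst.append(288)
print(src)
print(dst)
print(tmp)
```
[3, 2, 5, 75, 8, 1, 3]
[2, 5, 5, 288]
[3, 2, 5, 75, 8, 1, 3]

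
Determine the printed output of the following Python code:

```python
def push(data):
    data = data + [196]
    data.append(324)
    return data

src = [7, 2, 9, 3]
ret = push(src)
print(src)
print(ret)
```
[7, 2, 9, 3]
[7, 2, 9, 3, 196, 324]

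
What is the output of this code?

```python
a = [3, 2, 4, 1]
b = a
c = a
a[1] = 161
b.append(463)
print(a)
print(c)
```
[3, 161, 4, 1, 463]
[3, 161, 4, 1, 463]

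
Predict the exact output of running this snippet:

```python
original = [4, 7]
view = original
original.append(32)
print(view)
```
[4, 7, 32]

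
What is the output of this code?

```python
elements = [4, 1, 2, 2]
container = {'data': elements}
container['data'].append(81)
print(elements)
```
[4, 1, 2, 2, 81]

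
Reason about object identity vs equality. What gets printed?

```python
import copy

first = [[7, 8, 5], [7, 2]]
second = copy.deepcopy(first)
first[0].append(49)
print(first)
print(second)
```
[[7, 8, 5, 49], [7, 2]]
[[7, 8, 5], [7, 2]]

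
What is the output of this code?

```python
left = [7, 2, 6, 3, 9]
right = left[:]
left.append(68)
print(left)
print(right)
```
[7, 2, 6, 3, 9, 68]
[7, 2, 6, 3, 9]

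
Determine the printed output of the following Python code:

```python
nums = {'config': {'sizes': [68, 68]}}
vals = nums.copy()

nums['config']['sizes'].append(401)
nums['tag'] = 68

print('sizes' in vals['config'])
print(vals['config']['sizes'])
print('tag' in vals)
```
True
[68, 68, 401]
False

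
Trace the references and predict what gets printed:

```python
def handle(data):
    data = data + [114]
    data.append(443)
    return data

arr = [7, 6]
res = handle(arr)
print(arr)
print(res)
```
[7, 6]
[7, 6, 114, 443]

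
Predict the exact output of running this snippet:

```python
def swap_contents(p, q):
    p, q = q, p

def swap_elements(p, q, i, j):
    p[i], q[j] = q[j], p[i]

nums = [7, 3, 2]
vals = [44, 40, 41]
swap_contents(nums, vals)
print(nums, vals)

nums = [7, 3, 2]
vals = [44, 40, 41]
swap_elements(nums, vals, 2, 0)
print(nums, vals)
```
[7, 3, 2] [44, 40, 41]
[7, 3, 44] [2, 40, 41]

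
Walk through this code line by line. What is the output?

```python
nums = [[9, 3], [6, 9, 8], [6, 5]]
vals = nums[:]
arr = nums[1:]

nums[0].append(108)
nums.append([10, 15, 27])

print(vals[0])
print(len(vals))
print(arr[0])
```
[9, 3, 108]
3
[6, 9, 8]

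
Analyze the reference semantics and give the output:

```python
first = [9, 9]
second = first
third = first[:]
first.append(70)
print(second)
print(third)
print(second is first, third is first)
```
[9, 9, 70]
[9, 9]
True False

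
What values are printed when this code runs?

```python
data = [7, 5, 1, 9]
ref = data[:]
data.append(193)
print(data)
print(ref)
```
[7, 5, 1, 9, 193]
[7, 5, 1, 9]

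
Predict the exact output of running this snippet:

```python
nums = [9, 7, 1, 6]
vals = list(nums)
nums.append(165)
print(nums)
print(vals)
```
[9, 7, 1, 6, 165]
[9, 7, 1, 6]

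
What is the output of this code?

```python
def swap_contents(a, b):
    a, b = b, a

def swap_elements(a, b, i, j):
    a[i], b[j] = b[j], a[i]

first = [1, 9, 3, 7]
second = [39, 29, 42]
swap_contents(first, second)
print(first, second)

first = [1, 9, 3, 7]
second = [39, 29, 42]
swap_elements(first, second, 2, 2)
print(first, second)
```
[1, 9, 3, 7] [39, 29, 42]
[1, 9, 42, 7] [39, 29, 3]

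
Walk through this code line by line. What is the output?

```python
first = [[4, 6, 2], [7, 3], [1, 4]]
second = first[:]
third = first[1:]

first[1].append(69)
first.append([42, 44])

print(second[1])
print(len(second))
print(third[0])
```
[7, 3, 69]
3
[7, 3, 69]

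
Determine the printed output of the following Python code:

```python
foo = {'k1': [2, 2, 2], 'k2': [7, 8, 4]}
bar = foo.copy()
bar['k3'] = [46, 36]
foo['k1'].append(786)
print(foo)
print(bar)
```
{'k1': [2, 2, 2, 786], 'k2': [7, 8, 4]}
{'k1': [2, 2, 2, 786], 'k2': [7, 8, 4], 'k3': [46, 36]}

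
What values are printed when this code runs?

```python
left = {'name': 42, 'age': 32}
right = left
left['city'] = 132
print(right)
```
{'name': 42, 'age': 32, 'city': 132}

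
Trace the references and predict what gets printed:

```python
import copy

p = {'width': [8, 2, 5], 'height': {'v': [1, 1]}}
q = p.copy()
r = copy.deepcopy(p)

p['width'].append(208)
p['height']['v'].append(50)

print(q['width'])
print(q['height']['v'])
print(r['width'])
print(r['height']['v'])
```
[8, 2, 5, 208]
[1, 1, 50]
[8, 2, 5]
[1, 1]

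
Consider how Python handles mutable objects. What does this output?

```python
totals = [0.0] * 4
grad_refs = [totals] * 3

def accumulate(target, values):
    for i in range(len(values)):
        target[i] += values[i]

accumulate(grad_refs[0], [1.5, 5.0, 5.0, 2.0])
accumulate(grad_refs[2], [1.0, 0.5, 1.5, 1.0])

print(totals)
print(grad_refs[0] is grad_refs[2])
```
[2.5, 5.5, 6.5, 3.0]
True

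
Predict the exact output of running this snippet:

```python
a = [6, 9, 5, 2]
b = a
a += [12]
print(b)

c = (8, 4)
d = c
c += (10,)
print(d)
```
[6, 9, 5, 2, 12]
(8, 4)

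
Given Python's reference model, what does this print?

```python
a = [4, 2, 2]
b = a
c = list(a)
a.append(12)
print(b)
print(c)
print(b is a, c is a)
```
[4, 2, 2, 12]
[4, 2, 2]
True False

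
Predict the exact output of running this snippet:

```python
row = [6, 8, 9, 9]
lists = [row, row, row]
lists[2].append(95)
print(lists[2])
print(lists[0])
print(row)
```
[6, 8, 9, 9, 95]
[6, 8, 9, 9, 95]
[6, 8, 9, 9, 95]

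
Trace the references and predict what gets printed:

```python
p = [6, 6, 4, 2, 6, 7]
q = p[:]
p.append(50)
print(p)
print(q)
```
[6, 6, 4, 2, 6, 7, 50]
[6, 6, 4, 2, 6, 7]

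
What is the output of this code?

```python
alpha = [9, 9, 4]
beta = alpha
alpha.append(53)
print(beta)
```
[9, 9, 4, 53]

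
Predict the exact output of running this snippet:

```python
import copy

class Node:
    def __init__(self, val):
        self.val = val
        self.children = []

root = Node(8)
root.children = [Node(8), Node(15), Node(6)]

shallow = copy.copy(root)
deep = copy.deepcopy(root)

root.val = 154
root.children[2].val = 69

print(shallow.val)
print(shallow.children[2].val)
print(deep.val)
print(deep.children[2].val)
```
8
69
8
6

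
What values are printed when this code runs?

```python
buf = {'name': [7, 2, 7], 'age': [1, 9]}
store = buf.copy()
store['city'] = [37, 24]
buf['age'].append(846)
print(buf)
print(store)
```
{'name': [7, 2, 7], 'age': [1, 9, 846]}
{'name': [7, 2, 7], 'age': [1, 9, 846], 'city': [37, 24]}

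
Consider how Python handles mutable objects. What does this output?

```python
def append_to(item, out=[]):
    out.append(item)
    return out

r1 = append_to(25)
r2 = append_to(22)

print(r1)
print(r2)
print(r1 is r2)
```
[25, 22]
[25, 22]
True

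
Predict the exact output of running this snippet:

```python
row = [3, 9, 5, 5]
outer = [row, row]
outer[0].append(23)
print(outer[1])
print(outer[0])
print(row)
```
[3, 9, 5, 5, 23]
[3, 9, 5, 5, 23]
[3, 9, 5, 5, 23]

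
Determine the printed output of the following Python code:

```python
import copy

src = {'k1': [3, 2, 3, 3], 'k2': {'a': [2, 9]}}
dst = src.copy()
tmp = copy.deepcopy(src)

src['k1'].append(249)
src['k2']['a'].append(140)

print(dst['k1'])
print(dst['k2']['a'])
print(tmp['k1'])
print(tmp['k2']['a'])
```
[3, 2, 3, 3, 249]
[2, 9, 140]
[3, 2, 3, 3]
[2, 9]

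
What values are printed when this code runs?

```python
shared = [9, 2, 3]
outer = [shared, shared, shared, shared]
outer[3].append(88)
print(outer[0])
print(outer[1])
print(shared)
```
[9, 2, 3, 88]
[9, 2, 3, 88]
[9, 2, 3, 88]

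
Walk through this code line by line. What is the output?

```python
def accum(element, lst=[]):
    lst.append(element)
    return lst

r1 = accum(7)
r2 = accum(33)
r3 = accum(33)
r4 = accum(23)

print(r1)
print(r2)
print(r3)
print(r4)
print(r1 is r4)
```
[7, 33, 33, 23]
[7, 33, 33, 23]
[7, 33, 33, 23]
[7, 33, 33, 23]
True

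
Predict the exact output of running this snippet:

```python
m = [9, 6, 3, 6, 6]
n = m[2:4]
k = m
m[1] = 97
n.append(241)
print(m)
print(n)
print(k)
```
[9, 97, 3, 6, 6]
[3, 6, 241]
[9, 97, 3, 6, 6]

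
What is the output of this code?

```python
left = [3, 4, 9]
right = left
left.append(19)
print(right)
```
[3, 4, 9, 19]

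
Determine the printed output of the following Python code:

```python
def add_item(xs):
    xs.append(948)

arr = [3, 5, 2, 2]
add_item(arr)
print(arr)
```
[3, 5, 2, 2, 948]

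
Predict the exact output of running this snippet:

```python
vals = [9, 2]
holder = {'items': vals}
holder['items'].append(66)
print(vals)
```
[9, 2, 66]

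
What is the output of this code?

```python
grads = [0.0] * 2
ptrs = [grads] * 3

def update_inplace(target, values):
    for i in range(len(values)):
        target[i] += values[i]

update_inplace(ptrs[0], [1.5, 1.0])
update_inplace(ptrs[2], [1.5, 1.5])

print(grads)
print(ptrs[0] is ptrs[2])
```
[3.0, 2.5]
True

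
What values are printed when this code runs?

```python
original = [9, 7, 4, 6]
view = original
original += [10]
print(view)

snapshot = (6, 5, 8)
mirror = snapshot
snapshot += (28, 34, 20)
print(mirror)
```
[9, 7, 4, 6, 10]
(6, 5, 8)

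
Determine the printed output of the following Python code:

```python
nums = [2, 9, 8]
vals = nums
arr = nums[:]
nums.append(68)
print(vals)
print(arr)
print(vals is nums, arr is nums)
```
[2, 9, 8, 68]
[2, 9, 8]
True False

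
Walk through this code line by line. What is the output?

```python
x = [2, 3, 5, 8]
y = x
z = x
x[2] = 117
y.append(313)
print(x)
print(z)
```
[2, 3, 117, 8, 313]
[2, 3, 117, 8, 313]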